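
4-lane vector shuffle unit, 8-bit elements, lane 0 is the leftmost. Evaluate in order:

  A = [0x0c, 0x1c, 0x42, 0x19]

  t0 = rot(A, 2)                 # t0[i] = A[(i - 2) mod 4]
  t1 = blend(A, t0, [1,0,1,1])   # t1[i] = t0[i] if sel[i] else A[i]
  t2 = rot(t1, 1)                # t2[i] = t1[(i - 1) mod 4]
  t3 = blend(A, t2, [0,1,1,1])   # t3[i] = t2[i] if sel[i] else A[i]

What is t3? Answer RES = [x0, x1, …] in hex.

RES = [0x0c, 0x42, 0x1c, 0x0c]

t0 = [0x42, 0x19, 0x0c, 0x1c]
t1 = [0x42, 0x1c, 0x0c, 0x1c]
t2 = [0x1c, 0x42, 0x1c, 0x0c]
t3 = [0x0c, 0x42, 0x1c, 0x0c]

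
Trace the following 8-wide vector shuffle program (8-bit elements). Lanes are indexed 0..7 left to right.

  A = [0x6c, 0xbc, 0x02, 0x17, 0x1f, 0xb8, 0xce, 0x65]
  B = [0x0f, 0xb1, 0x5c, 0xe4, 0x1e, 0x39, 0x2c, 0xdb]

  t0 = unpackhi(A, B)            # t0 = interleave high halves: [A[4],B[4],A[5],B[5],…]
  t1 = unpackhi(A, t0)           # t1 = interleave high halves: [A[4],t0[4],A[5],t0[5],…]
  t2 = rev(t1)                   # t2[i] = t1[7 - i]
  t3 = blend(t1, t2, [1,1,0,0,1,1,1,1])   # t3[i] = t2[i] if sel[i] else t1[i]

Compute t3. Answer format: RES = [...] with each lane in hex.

  t0: 1f 1e b8 39 ce 2c 65 db
  t1: 1f ce b8 2c ce 65 65 db
  t2: db 65 65 ce 2c b8 ce 1f
  t3: db 65 b8 2c 2c b8 ce 1f

RES = [0xdb, 0x65, 0xb8, 0x2c, 0x2c, 0xb8, 0xce, 0x1f]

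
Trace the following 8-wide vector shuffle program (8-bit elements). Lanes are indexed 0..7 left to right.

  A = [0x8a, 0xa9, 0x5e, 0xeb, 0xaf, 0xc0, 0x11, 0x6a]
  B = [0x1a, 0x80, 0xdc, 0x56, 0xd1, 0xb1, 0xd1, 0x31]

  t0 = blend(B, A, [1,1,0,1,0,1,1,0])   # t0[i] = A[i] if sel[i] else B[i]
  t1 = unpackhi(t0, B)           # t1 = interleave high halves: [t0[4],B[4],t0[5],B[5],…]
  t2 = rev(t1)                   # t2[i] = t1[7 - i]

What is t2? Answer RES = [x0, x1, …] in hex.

RES = [0x31, 0x31, 0xd1, 0x11, 0xb1, 0xc0, 0xd1, 0xd1]

t0 = [0x8a, 0xa9, 0xdc, 0xeb, 0xd1, 0xc0, 0x11, 0x31]
t1 = [0xd1, 0xd1, 0xc0, 0xb1, 0x11, 0xd1, 0x31, 0x31]
t2 = [0x31, 0x31, 0xd1, 0x11, 0xb1, 0xc0, 0xd1, 0xd1]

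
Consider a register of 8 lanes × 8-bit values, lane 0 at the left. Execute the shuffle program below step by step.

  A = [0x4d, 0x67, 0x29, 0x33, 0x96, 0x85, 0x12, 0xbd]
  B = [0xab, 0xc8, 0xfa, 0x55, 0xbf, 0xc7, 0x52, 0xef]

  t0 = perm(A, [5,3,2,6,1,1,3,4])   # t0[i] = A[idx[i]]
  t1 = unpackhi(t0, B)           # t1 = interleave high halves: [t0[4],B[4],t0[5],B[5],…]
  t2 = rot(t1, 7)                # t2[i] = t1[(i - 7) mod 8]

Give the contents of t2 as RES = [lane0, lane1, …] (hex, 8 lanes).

RES = [0xbf, 0x67, 0xc7, 0x33, 0x52, 0x96, 0xef, 0x67]

  t0: 85 33 29 12 67 67 33 96
  t1: 67 bf 67 c7 33 52 96 ef
  t2: bf 67 c7 33 52 96 ef 67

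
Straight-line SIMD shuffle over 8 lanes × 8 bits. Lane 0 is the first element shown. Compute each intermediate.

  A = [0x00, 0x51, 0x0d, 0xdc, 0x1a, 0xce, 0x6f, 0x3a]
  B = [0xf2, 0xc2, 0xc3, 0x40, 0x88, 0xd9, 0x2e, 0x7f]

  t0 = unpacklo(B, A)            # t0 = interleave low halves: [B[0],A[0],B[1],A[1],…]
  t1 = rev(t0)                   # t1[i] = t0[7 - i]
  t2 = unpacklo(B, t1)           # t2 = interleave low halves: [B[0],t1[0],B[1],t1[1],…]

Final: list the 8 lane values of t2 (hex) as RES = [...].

→ t0 |f2|00|c2|51|c3|0d|40|dc|
→ t1 |dc|40|0d|c3|51|c2|00|f2|
→ t2 |f2|dc|c2|40|c3|0d|40|c3|

RES = [0xf2, 0xdc, 0xc2, 0x40, 0xc3, 0x0d, 0x40, 0xc3]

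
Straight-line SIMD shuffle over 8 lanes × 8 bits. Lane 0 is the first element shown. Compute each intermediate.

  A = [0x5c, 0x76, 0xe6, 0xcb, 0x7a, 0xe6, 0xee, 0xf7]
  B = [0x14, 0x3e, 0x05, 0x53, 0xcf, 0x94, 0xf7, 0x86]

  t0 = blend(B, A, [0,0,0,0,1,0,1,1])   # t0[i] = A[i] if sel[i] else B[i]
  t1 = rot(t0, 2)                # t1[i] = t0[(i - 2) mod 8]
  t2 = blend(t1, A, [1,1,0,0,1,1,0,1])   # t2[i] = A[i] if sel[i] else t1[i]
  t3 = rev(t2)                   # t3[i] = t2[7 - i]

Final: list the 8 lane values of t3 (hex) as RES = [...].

RES = [0xf7, 0x7a, 0xe6, 0x7a, 0x3e, 0x14, 0x76, 0x5c]

t0 = [0x14, 0x3e, 0x05, 0x53, 0x7a, 0x94, 0xee, 0xf7]
t1 = [0xee, 0xf7, 0x14, 0x3e, 0x05, 0x53, 0x7a, 0x94]
t2 = [0x5c, 0x76, 0x14, 0x3e, 0x7a, 0xe6, 0x7a, 0xf7]
t3 = [0xf7, 0x7a, 0xe6, 0x7a, 0x3e, 0x14, 0x76, 0x5c]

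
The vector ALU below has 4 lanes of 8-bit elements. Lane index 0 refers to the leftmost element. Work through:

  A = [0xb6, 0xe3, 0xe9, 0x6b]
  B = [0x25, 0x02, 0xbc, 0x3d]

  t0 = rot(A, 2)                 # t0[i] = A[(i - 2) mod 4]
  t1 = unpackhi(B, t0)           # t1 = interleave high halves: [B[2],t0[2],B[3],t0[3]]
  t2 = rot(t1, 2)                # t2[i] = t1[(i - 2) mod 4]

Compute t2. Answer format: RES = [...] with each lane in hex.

RES = [ 0x3d  0xe3  0xbc  0xb6 ]

t0 = [0xe9, 0x6b, 0xb6, 0xe3]
t1 = [0xbc, 0xb6, 0x3d, 0xe3]
t2 = [0x3d, 0xe3, 0xbc, 0xb6]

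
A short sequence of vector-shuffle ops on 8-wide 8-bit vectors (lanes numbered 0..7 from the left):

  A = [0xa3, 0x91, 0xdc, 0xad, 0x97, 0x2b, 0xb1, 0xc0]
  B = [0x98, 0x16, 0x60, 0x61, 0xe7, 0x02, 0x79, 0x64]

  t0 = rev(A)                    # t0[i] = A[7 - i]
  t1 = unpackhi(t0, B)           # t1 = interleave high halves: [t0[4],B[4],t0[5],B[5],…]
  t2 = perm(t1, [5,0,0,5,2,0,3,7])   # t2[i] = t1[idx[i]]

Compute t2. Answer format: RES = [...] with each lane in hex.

→ t0 |c0|b1|2b|97|ad|dc|91|a3|
→ t1 |ad|e7|dc|02|91|79|a3|64|
→ t2 |79|ad|ad|79|dc|ad|02|64|

RES = [0x79, 0xad, 0xad, 0x79, 0xdc, 0xad, 0x02, 0x64]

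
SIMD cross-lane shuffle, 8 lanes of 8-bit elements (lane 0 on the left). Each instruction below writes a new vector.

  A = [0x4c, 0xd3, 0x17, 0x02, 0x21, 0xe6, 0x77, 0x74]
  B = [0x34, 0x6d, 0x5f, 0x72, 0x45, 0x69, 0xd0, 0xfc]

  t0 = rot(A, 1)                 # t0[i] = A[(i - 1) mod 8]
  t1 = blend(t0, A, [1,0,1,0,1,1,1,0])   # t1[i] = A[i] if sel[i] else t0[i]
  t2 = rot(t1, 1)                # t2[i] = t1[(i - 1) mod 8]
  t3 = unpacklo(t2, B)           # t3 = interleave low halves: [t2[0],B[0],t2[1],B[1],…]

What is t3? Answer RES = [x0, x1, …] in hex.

RES = [ 0x77  0x34  0x4c  0x6d  0x4c  0x5f  0x17  0x72 ]

  t0: 74 4c d3 17 02 21 e6 77
  t1: 4c 4c 17 17 21 e6 77 77
  t2: 77 4c 4c 17 17 21 e6 77
  t3: 77 34 4c 6d 4c 5f 17 72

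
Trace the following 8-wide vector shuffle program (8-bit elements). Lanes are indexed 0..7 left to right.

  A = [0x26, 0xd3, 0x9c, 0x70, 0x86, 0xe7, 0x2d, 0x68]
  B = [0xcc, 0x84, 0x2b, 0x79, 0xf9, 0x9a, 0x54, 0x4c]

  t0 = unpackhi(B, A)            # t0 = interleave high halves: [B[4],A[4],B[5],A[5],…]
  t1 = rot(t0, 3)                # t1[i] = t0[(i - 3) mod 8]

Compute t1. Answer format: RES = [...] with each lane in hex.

t0 = [0xf9, 0x86, 0x9a, 0xe7, 0x54, 0x2d, 0x4c, 0x68]
t1 = [0x2d, 0x4c, 0x68, 0xf9, 0x86, 0x9a, 0xe7, 0x54]

RES = [0x2d, 0x4c, 0x68, 0xf9, 0x86, 0x9a, 0xe7, 0x54]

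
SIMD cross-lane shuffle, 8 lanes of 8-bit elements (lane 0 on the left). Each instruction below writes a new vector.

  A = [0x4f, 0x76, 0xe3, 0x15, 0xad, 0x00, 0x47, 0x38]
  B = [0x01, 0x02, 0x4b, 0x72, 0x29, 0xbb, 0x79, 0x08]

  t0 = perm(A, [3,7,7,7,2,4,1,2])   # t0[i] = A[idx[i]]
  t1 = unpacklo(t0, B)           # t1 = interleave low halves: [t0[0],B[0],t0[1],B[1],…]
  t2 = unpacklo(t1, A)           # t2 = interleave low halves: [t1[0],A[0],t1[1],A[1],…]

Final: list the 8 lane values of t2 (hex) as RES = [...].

RES = [0x15, 0x4f, 0x01, 0x76, 0x38, 0xe3, 0x02, 0x15]

→ t0 |15|38|38|38|e3|ad|76|e3|
→ t1 |15|01|38|02|38|4b|38|72|
→ t2 |15|4f|01|76|38|e3|02|15|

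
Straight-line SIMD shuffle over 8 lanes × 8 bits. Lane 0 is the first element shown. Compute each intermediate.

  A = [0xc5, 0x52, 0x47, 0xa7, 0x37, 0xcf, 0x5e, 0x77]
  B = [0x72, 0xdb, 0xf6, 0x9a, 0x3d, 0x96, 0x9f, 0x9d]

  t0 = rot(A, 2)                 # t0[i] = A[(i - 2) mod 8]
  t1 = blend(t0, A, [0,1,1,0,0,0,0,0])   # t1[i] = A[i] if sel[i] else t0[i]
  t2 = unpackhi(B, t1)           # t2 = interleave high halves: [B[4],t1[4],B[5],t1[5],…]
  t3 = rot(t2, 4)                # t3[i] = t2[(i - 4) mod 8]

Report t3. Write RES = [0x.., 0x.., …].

RES = [ 0x9f  0x37  0x9d  0xcf  0x3d  0x47  0x96  0xa7 ]

  t0: 5e 77 c5 52 47 a7 37 cf
  t1: 5e 52 47 52 47 a7 37 cf
  t2: 3d 47 96 a7 9f 37 9d cf
  t3: 9f 37 9d cf 3d 47 96 a7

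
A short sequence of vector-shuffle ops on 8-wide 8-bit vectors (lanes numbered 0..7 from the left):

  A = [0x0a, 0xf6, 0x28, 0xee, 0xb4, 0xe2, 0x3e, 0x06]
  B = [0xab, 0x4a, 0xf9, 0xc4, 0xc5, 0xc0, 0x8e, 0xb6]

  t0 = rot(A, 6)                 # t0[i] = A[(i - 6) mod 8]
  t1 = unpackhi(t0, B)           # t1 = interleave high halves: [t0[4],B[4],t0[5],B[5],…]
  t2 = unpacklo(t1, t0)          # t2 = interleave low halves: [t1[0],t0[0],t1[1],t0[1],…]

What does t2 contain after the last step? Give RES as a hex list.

RES = [ 0x3e  0x28  0xc5  0xee  0x06  0xb4  0xc0  0xe2 ]

→ t0 |28|ee|b4|e2|3e|06|0a|f6|
→ t1 |3e|c5|06|c0|0a|8e|f6|b6|
→ t2 |3e|28|c5|ee|06|b4|c0|e2|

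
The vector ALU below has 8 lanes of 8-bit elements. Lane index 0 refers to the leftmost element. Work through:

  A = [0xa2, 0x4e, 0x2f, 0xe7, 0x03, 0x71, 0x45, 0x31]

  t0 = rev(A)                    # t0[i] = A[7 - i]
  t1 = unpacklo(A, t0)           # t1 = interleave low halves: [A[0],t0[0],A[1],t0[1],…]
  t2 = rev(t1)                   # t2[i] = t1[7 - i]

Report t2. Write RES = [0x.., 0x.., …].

RES = [ 0x03  0xe7  0x71  0x2f  0x45  0x4e  0x31  0xa2 ]

→ t0 |31|45|71|03|e7|2f|4e|a2|
→ t1 |a2|31|4e|45|2f|71|e7|03|
→ t2 |03|e7|71|2f|45|4e|31|a2|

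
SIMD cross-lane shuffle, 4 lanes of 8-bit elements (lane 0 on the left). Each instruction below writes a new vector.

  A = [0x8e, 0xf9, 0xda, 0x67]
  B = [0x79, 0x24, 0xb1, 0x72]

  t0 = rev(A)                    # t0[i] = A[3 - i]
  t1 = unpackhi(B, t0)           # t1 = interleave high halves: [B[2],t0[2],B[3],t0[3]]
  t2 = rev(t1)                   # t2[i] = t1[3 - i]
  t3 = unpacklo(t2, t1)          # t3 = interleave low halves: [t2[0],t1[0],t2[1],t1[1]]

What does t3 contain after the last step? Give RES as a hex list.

→ t0 |67|da|f9|8e|
→ t1 |b1|f9|72|8e|
→ t2 |8e|72|f9|b1|
→ t3 |8e|b1|72|f9|

RES = [ 0x8e  0xb1  0x72  0xf9 ]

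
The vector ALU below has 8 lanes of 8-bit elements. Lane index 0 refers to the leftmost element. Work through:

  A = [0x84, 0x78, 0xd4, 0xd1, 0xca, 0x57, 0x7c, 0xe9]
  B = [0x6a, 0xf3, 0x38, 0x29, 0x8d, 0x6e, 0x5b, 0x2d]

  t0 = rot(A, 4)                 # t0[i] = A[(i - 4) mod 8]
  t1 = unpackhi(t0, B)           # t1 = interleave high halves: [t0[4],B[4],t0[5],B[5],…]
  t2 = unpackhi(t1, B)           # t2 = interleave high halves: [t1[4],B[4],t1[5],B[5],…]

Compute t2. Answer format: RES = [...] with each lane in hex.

→ t0 |ca|57|7c|e9|84|78|d4|d1|
→ t1 |84|8d|78|6e|d4|5b|d1|2d|
→ t2 |d4|8d|5b|6e|d1|5b|2d|2d|

RES = [ 0xd4  0x8d  0x5b  0x6e  0xd1  0x5b  0x2d  0x2d ]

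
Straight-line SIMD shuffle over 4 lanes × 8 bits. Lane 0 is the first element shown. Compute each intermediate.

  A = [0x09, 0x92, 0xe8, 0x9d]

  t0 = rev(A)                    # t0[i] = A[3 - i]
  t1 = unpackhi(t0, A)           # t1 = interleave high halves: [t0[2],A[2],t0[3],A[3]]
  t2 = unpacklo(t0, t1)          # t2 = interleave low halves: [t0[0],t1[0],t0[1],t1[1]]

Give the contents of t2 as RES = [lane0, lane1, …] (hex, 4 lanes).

RES = [ 0x9d  0x92  0xe8  0xe8 ]

→ t0 |9d|e8|92|09|
→ t1 |92|e8|09|9d|
→ t2 |9d|92|e8|e8|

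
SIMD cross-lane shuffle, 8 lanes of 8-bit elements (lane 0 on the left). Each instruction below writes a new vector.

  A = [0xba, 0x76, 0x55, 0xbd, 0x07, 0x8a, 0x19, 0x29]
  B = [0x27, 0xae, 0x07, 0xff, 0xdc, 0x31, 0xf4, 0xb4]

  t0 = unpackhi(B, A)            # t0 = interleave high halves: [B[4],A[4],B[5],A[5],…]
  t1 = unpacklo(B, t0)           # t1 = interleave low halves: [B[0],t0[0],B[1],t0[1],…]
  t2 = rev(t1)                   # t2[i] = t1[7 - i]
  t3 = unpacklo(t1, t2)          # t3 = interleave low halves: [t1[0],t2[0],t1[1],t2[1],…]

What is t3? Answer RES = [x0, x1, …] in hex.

→ t0 |dc|07|31|8a|f4|19|b4|29|
→ t1 |27|dc|ae|07|07|31|ff|8a|
→ t2 |8a|ff|31|07|07|ae|dc|27|
→ t3 |27|8a|dc|ff|ae|31|07|07|

RES = [ 0x27  0x8a  0xdc  0xff  0xae  0x31  0x07  0x07 ]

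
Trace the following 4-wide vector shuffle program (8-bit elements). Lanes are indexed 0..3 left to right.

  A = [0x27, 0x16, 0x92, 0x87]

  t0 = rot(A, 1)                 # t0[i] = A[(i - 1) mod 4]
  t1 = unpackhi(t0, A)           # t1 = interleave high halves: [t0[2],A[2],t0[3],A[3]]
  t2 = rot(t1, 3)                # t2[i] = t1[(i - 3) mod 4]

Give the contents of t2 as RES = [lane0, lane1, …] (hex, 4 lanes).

RES = [0x92, 0x92, 0x87, 0x16]

  t0: 87 27 16 92
  t1: 16 92 92 87
  t2: 92 92 87 16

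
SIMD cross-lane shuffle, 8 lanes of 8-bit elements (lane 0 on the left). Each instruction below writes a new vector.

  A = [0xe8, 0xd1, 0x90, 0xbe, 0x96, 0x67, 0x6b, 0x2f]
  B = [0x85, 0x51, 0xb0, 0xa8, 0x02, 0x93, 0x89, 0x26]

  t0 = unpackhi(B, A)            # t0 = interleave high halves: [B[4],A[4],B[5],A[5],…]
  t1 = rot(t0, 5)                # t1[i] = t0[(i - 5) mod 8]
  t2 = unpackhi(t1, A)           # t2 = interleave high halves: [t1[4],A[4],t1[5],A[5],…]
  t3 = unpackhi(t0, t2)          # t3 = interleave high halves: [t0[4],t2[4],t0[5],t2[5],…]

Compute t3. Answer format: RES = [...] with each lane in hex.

RES = [0x89, 0x96, 0x6b, 0x6b, 0x26, 0x93, 0x2f, 0x2f]

→ t0 |02|96|93|67|89|6b|26|2f|
→ t1 |67|89|6b|26|2f|02|96|93|
→ t2 |2f|96|02|67|96|6b|93|2f|
→ t3 |89|96|6b|6b|26|93|2f|2f|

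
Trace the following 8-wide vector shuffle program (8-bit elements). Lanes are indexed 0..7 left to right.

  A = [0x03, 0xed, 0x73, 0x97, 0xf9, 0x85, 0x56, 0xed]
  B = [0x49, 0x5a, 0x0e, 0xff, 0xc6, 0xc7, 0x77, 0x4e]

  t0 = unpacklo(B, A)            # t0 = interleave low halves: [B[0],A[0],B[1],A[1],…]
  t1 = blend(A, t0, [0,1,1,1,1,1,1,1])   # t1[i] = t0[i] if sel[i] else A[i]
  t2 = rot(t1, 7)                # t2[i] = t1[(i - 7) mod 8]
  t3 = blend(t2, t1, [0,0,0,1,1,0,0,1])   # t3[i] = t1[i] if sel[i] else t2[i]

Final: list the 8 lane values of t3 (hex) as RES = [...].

RES = [ 0x03  0x5a  0xed  0xed  0x0e  0xff  0x97  0x97 ]

t0 = [0x49, 0x03, 0x5a, 0xed, 0x0e, 0x73, 0xff, 0x97]
t1 = [0x03, 0x03, 0x5a, 0xed, 0x0e, 0x73, 0xff, 0x97]
t2 = [0x03, 0x5a, 0xed, 0x0e, 0x73, 0xff, 0x97, 0x03]
t3 = [0x03, 0x5a, 0xed, 0xed, 0x0e, 0xff, 0x97, 0x97]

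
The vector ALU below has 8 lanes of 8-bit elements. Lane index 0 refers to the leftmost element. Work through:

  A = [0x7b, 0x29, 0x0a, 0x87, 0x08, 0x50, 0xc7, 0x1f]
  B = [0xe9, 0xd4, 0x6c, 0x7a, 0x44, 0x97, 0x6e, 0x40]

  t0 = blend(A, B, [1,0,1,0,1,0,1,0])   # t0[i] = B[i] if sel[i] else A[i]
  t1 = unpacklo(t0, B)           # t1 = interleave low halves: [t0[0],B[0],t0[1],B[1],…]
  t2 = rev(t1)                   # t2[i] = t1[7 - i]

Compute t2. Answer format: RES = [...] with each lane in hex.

→ t0 |e9|29|6c|87|44|50|6e|1f|
→ t1 |e9|e9|29|d4|6c|6c|87|7a|
→ t2 |7a|87|6c|6c|d4|29|e9|e9|

RES = [0x7a, 0x87, 0x6c, 0x6c, 0xd4, 0x29, 0xe9, 0xe9]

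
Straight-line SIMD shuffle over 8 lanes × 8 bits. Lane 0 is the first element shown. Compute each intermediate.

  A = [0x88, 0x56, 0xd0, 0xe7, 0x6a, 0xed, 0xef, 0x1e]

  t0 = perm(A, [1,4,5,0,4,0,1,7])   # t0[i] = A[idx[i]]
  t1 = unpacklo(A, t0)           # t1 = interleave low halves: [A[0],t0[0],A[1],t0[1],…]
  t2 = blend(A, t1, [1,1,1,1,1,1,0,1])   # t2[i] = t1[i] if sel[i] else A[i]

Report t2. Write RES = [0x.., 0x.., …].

t0 = [0x56, 0x6a, 0xed, 0x88, 0x6a, 0x88, 0x56, 0x1e]
t1 = [0x88, 0x56, 0x56, 0x6a, 0xd0, 0xed, 0xe7, 0x88]
t2 = [0x88, 0x56, 0x56, 0x6a, 0xd0, 0xed, 0xef, 0x88]

RES = [ 0x88  0x56  0x56  0x6a  0xd0  0xed  0xef  0x88 ]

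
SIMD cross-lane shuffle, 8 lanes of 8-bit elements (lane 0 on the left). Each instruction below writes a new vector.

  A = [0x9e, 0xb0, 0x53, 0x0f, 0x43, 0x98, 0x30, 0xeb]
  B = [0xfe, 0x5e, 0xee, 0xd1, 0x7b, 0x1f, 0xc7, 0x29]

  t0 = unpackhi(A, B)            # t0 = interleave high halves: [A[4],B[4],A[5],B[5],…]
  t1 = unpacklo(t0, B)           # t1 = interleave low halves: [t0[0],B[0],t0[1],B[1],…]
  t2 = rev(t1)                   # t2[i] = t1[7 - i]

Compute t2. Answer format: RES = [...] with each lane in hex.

t0 = [0x43, 0x7b, 0x98, 0x1f, 0x30, 0xc7, 0xeb, 0x29]
t1 = [0x43, 0xfe, 0x7b, 0x5e, 0x98, 0xee, 0x1f, 0xd1]
t2 = [0xd1, 0x1f, 0xee, 0x98, 0x5e, 0x7b, 0xfe, 0x43]

RES = [0xd1, 0x1f, 0xee, 0x98, 0x5e, 0x7b, 0xfe, 0x43]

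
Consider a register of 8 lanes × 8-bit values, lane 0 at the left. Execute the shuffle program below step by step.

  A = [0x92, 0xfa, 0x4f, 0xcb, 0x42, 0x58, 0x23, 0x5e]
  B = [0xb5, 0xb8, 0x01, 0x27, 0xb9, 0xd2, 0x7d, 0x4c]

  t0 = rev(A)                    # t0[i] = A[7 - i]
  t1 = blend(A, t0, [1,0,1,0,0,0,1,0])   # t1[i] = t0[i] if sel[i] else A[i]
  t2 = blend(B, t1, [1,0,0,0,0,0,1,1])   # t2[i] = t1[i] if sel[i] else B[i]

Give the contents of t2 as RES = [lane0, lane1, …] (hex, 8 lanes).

  t0: 5e 23 58 42 cb 4f fa 92
  t1: 5e fa 58 cb 42 58 fa 5e
  t2: 5e b8 01 27 b9 d2 fa 5e

RES = [0x5e, 0xb8, 0x01, 0x27, 0xb9, 0xd2, 0xfa, 0x5e]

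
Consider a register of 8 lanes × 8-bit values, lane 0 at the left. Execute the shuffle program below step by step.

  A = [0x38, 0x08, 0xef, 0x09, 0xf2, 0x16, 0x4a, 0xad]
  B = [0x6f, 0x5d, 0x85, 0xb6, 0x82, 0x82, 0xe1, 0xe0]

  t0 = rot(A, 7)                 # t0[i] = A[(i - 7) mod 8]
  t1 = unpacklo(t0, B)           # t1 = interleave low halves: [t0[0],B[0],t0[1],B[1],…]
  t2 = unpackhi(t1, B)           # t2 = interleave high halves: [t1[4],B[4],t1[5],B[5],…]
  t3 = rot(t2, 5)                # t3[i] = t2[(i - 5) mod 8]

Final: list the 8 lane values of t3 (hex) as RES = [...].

RES = [ 0x82  0xf2  0xe1  0xb6  0xe0  0x09  0x82  0x85 ]

t0 = [0x08, 0xef, 0x09, 0xf2, 0x16, 0x4a, 0xad, 0x38]
t1 = [0x08, 0x6f, 0xef, 0x5d, 0x09, 0x85, 0xf2, 0xb6]
t2 = [0x09, 0x82, 0x85, 0x82, 0xf2, 0xe1, 0xb6, 0xe0]
t3 = [0x82, 0xf2, 0xe1, 0xb6, 0xe0, 0x09, 0x82, 0x85]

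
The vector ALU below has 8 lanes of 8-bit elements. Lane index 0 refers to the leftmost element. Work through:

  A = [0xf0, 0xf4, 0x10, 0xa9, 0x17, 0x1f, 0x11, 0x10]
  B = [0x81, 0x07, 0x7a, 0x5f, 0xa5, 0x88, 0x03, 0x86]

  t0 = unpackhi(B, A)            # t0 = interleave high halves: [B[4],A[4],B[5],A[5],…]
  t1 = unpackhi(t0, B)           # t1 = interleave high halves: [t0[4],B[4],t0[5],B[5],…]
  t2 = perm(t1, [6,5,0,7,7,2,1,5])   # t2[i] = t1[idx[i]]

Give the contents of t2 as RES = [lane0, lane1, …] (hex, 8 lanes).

  t0: a5 17 88 1f 03 11 86 10
  t1: 03 a5 11 88 86 03 10 86
  t2: 10 03 03 86 86 11 a5 03

RES = [ 0x10  0x03  0x03  0x86  0x86  0x11  0xa5  0x03 ]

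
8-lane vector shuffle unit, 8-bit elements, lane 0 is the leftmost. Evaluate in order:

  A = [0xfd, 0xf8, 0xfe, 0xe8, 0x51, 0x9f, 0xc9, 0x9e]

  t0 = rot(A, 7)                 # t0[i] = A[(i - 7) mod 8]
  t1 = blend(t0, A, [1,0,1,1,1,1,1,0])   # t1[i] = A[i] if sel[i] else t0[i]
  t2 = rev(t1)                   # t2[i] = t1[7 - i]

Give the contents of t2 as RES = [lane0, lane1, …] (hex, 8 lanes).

→ t0 |f8|fe|e8|51|9f|c9|9e|fd|
→ t1 |fd|fe|fe|e8|51|9f|c9|fd|
→ t2 |fd|c9|9f|51|e8|fe|fe|fd|

RES = [ 0xfd  0xc9  0x9f  0x51  0xe8  0xfe  0xfe  0xfd ]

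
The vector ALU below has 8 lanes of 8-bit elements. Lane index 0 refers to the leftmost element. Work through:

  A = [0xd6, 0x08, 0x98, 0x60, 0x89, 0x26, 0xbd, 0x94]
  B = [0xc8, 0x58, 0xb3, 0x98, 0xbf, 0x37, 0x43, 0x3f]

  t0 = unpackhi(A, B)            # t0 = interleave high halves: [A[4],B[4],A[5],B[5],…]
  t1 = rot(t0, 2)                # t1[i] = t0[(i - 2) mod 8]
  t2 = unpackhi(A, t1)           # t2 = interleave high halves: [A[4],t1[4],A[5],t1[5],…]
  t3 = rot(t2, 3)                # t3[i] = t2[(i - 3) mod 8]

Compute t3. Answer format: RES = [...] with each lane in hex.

RES = [0xbd, 0x94, 0x43, 0x89, 0x26, 0x26, 0x37, 0xbd]

→ t0 |89|bf|26|37|bd|43|94|3f|
→ t1 |94|3f|89|bf|26|37|bd|43|
→ t2 |89|26|26|37|bd|bd|94|43|
→ t3 |bd|94|43|89|26|26|37|bd|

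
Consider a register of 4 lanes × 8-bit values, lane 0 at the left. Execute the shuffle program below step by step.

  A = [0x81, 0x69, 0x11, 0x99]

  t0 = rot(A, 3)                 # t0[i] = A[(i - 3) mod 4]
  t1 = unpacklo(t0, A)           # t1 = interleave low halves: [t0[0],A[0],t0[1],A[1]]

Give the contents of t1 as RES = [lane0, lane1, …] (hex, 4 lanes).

RES = [ 0x69  0x81  0x11  0x69 ]

  t0: 69 11 99 81
  t1: 69 81 11 69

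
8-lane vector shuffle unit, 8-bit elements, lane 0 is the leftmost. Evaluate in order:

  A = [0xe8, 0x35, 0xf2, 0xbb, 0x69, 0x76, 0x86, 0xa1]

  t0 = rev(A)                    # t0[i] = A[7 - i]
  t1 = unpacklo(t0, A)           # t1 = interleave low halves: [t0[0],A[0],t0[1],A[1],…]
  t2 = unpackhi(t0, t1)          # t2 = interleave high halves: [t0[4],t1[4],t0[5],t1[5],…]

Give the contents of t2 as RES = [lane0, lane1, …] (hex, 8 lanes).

t0 = [0xa1, 0x86, 0x76, 0x69, 0xbb, 0xf2, 0x35, 0xe8]
t1 = [0xa1, 0xe8, 0x86, 0x35, 0x76, 0xf2, 0x69, 0xbb]
t2 = [0xbb, 0x76, 0xf2, 0xf2, 0x35, 0x69, 0xe8, 0xbb]

RES = [0xbb, 0x76, 0xf2, 0xf2, 0x35, 0x69, 0xe8, 0xbb]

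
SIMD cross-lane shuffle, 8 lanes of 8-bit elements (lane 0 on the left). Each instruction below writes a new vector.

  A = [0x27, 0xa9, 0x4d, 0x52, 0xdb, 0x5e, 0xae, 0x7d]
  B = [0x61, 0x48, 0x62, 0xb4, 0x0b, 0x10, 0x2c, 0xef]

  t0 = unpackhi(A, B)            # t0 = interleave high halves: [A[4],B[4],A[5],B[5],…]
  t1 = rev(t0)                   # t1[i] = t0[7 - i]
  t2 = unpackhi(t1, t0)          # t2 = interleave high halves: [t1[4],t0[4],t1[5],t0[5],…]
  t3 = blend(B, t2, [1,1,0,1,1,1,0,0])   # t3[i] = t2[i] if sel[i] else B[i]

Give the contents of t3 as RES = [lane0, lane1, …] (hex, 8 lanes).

→ t0 |db|0b|5e|10|ae|2c|7d|ef|
→ t1 |ef|7d|2c|ae|10|5e|0b|db|
→ t2 |10|ae|5e|2c|0b|7d|db|ef|
→ t3 |10|ae|62|2c|0b|7d|2c|ef|

RES = [ 0x10  0xae  0x62  0x2c  0x0b  0x7d  0x2c  0xef ]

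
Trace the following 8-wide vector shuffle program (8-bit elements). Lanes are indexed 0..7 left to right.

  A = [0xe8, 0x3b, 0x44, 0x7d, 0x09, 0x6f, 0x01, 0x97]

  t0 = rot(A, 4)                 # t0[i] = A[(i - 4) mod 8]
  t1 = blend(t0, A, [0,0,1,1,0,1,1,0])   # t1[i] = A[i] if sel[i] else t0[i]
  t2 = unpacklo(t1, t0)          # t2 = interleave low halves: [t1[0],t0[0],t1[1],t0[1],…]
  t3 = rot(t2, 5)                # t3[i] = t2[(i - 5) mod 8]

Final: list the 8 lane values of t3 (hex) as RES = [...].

RES = [0x6f, 0x44, 0x01, 0x7d, 0x97, 0x09, 0x09, 0x6f]

→ t0 |09|6f|01|97|e8|3b|44|7d|
→ t1 |09|6f|44|7d|e8|6f|01|7d|
→ t2 |09|09|6f|6f|44|01|7d|97|
→ t3 |6f|44|01|7d|97|09|09|6f|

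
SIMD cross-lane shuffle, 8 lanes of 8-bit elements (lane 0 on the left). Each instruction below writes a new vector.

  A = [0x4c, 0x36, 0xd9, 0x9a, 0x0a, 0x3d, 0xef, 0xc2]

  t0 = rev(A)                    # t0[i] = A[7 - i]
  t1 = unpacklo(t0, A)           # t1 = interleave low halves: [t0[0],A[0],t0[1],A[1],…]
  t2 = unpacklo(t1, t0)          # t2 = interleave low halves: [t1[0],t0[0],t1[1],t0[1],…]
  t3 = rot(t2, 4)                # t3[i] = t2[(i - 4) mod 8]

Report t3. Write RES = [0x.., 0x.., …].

→ t0 |c2|ef|3d|0a|9a|d9|36|4c|
→ t1 |c2|4c|ef|36|3d|d9|0a|9a|
→ t2 |c2|c2|4c|ef|ef|3d|36|0a|
→ t3 |ef|3d|36|0a|c2|c2|4c|ef|

RES = [0xef, 0x3d, 0x36, 0x0a, 0xc2, 0xc2, 0x4c, 0xef]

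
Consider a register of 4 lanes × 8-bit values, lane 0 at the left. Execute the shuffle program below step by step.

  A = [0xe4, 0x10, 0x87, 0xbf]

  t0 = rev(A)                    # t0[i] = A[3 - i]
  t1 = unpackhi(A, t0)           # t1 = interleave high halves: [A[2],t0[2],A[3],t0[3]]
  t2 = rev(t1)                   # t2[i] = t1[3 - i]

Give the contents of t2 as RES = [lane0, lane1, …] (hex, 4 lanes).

RES = [ 0xe4  0xbf  0x10  0x87 ]

  t0: bf 87 10 e4
  t1: 87 10 bf e4
  t2: e4 bf 10 87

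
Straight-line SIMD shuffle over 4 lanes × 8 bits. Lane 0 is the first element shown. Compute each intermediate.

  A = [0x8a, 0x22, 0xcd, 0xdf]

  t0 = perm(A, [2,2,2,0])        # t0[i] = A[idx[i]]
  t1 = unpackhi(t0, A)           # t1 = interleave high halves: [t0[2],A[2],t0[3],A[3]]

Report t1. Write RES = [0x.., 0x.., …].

RES = [0xcd, 0xcd, 0x8a, 0xdf]

→ t0 |cd|cd|cd|8a|
→ t1 |cd|cd|8a|df|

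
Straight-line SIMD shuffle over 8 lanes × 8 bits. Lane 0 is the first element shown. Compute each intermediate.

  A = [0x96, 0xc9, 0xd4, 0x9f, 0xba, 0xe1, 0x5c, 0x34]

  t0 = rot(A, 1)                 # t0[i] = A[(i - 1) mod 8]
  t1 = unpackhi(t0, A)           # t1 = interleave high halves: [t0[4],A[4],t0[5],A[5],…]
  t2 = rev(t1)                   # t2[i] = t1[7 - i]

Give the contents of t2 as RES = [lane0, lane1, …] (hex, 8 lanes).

RES = [ 0x34  0x5c  0x5c  0xe1  0xe1  0xba  0xba  0x9f ]

→ t0 |34|96|c9|d4|9f|ba|e1|5c|
→ t1 |9f|ba|ba|e1|e1|5c|5c|34|
→ t2 |34|5c|5c|e1|e1|ba|ba|9f|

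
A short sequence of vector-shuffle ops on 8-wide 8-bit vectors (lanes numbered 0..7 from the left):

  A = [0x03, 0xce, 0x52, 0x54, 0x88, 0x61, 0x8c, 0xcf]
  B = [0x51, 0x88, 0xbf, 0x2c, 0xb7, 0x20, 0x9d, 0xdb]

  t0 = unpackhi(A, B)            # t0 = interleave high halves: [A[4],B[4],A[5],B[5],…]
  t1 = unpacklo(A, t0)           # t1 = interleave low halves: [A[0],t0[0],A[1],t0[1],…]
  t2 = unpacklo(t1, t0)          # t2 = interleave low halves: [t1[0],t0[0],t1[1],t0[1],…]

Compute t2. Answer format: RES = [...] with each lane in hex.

RES = [ 0x03  0x88  0x88  0xb7  0xce  0x61  0xb7  0x20 ]

t0 = [0x88, 0xb7, 0x61, 0x20, 0x8c, 0x9d, 0xcf, 0xdb]
t1 = [0x03, 0x88, 0xce, 0xb7, 0x52, 0x61, 0x54, 0x20]
t2 = [0x03, 0x88, 0x88, 0xb7, 0xce, 0x61, 0xb7, 0x20]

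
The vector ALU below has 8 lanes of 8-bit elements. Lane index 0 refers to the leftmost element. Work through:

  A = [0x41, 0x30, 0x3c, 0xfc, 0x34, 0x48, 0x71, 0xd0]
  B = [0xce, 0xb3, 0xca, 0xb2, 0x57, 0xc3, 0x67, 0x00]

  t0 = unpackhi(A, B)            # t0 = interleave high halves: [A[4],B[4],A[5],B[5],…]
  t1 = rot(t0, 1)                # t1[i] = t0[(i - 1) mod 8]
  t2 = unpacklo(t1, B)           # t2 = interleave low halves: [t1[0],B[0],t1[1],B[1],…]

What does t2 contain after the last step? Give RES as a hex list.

RES = [0x00, 0xce, 0x34, 0xb3, 0x57, 0xca, 0x48, 0xb2]

  t0: 34 57 48 c3 71 67 d0 00
  t1: 00 34 57 48 c3 71 67 d0
  t2: 00 ce 34 b3 57 ca 48 b2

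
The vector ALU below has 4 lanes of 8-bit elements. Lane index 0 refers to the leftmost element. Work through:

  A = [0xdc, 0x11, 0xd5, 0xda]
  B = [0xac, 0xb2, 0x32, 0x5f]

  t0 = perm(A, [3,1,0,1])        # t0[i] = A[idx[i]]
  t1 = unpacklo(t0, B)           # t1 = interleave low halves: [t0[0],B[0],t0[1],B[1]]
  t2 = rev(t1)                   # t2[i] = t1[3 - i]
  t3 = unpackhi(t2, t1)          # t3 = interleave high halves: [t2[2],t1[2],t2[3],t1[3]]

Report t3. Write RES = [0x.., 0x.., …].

  t0: da 11 dc 11
  t1: da ac 11 b2
  t2: b2 11 ac da
  t3: ac 11 da b2

RES = [0xac, 0x11, 0xda, 0xb2]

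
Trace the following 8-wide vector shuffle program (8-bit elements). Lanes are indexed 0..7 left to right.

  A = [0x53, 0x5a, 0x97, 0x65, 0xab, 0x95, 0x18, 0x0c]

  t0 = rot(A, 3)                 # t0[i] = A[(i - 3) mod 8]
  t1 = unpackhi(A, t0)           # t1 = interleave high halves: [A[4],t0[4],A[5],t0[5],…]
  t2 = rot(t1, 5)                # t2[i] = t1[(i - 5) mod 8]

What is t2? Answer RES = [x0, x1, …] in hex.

→ t0 |95|18|0c|53|5a|97|65|ab|
→ t1 |ab|5a|95|97|18|65|0c|ab|
→ t2 |97|18|65|0c|ab|ab|5a|95|

RES = [ 0x97  0x18  0x65  0x0c  0xab  0xab  0x5a  0x95 ]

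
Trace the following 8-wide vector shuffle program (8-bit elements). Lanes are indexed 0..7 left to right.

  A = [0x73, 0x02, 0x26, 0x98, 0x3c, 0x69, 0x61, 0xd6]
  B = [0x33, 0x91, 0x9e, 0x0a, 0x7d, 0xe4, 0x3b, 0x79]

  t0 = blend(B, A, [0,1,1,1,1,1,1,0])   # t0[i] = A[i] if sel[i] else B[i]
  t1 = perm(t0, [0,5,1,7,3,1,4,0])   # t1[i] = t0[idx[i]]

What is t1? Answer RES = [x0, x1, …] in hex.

  t0: 33 02 26 98 3c 69 61 79
  t1: 33 69 02 79 98 02 3c 33

RES = [0x33, 0x69, 0x02, 0x79, 0x98, 0x02, 0x3c, 0x33]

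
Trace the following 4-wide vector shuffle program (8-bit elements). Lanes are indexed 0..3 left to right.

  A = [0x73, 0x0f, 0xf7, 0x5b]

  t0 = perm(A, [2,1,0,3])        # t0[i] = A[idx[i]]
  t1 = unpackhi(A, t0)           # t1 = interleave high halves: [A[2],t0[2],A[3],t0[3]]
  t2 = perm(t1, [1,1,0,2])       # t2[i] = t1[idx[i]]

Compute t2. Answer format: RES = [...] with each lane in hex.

→ t0 |f7|0f|73|5b|
→ t1 |f7|73|5b|5b|
→ t2 |73|73|f7|5b|

RES = [0x73, 0x73, 0xf7, 0x5b]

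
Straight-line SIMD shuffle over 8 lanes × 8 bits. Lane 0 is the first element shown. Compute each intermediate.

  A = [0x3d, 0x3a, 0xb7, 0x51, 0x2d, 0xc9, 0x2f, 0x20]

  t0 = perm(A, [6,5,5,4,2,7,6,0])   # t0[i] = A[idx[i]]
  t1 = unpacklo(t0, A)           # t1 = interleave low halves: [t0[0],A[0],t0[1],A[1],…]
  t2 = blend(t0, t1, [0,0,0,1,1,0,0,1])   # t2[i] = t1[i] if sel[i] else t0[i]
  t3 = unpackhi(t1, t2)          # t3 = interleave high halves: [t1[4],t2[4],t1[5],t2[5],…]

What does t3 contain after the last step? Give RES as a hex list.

RES = [0xc9, 0xc9, 0xb7, 0x20, 0x2d, 0x2f, 0x51, 0x51]

  t0: 2f c9 c9 2d b7 20 2f 3d
  t1: 2f 3d c9 3a c9 b7 2d 51
  t2: 2f c9 c9 3a c9 20 2f 51
  t3: c9 c9 b7 20 2d 2f 51 51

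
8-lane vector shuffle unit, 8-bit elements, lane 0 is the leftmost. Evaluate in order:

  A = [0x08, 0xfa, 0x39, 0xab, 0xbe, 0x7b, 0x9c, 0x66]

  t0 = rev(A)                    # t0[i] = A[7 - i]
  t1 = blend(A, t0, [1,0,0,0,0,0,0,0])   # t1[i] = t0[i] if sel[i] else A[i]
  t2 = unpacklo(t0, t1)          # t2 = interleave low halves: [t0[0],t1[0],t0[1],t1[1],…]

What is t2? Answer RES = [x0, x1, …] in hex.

t0 = [0x66, 0x9c, 0x7b, 0xbe, 0xab, 0x39, 0xfa, 0x08]
t1 = [0x66, 0xfa, 0x39, 0xab, 0xbe, 0x7b, 0x9c, 0x66]
t2 = [0x66, 0x66, 0x9c, 0xfa, 0x7b, 0x39, 0xbe, 0xab]

RES = [ 0x66  0x66  0x9c  0xfa  0x7b  0x39  0xbe  0xab ]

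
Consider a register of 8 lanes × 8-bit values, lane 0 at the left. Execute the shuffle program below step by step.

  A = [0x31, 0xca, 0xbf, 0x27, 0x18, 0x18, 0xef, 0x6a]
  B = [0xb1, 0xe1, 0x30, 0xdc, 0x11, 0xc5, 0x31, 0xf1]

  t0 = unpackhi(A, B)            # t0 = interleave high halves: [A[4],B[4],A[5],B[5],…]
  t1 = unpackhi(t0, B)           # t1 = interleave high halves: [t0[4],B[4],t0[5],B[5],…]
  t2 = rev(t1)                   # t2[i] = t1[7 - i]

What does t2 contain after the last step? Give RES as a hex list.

→ t0 |18|11|18|c5|ef|31|6a|f1|
→ t1 |ef|11|31|c5|6a|31|f1|f1|
→ t2 |f1|f1|31|6a|c5|31|11|ef|

RES = [ 0xf1  0xf1  0x31  0x6a  0xc5  0x31  0x11  0xef ]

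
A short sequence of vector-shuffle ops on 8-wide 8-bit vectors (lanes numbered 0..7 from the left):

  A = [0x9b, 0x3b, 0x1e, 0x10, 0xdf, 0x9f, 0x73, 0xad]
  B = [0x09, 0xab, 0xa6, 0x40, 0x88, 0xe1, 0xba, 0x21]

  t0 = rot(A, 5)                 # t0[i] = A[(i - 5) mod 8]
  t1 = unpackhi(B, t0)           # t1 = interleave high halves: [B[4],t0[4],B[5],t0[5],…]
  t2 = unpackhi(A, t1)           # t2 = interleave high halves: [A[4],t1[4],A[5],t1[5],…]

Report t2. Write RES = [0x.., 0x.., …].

RES = [ 0xdf  0xba  0x9f  0x3b  0x73  0x21  0xad  0x1e ]

→ t0 |10|df|9f|73|ad|9b|3b|1e|
→ t1 |88|ad|e1|9b|ba|3b|21|1e|
→ t2 |df|ba|9f|3b|73|21|ad|1e|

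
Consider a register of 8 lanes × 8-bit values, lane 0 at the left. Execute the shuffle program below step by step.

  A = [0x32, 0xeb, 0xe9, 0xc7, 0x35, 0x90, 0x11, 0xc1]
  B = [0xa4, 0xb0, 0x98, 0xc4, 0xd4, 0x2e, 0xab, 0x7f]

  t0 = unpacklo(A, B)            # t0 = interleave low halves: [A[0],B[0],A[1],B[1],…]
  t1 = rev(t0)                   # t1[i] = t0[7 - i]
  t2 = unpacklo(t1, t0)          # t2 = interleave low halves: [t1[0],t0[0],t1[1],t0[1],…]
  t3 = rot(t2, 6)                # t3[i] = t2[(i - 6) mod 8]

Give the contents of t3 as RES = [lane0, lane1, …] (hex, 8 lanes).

t0 = [0x32, 0xa4, 0xeb, 0xb0, 0xe9, 0x98, 0xc7, 0xc4]
t1 = [0xc4, 0xc7, 0x98, 0xe9, 0xb0, 0xeb, 0xa4, 0x32]
t2 = [0xc4, 0x32, 0xc7, 0xa4, 0x98, 0xeb, 0xe9, 0xb0]
t3 = [0xc7, 0xa4, 0x98, 0xeb, 0xe9, 0xb0, 0xc4, 0x32]

RES = [0xc7, 0xa4, 0x98, 0xeb, 0xe9, 0xb0, 0xc4, 0x32]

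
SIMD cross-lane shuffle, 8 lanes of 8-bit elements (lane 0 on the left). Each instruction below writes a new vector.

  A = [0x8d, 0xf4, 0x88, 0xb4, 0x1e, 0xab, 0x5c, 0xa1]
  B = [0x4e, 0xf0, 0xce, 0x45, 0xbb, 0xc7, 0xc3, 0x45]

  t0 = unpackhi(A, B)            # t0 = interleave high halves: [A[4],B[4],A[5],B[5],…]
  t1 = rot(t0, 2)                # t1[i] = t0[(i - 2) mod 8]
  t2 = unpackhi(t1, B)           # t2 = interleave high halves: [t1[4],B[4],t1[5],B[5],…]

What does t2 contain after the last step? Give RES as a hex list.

→ t0 |1e|bb|ab|c7|5c|c3|a1|45|
→ t1 |a1|45|1e|bb|ab|c7|5c|c3|
→ t2 |ab|bb|c7|c7|5c|c3|c3|45|

RES = [ 0xab  0xbb  0xc7  0xc7  0x5c  0xc3  0xc3  0x45 ]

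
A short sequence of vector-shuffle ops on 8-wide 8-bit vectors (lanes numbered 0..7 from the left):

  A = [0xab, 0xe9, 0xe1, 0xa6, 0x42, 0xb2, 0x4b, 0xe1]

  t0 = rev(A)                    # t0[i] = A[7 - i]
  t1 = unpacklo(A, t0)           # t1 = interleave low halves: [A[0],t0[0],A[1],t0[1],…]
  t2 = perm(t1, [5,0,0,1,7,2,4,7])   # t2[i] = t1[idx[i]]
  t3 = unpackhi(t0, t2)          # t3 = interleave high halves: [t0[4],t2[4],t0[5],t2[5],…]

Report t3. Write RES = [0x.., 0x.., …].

t0 = [0xe1, 0x4b, 0xb2, 0x42, 0xa6, 0xe1, 0xe9, 0xab]
t1 = [0xab, 0xe1, 0xe9, 0x4b, 0xe1, 0xb2, 0xa6, 0x42]
t2 = [0xb2, 0xab, 0xab, 0xe1, 0x42, 0xe9, 0xe1, 0x42]
t3 = [0xa6, 0x42, 0xe1, 0xe9, 0xe9, 0xe1, 0xab, 0x42]

RES = [ 0xa6  0x42  0xe1  0xe9  0xe9  0xe1  0xab  0x42 ]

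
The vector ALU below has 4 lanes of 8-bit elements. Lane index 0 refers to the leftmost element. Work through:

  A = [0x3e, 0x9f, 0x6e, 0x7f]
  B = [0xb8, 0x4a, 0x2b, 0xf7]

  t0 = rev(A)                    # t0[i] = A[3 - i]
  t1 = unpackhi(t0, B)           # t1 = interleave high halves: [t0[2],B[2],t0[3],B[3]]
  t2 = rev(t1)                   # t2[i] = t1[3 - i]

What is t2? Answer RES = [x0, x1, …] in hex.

RES = [0xf7, 0x3e, 0x2b, 0x9f]

t0 = [0x7f, 0x6e, 0x9f, 0x3e]
t1 = [0x9f, 0x2b, 0x3e, 0xf7]
t2 = [0xf7, 0x3e, 0x2b, 0x9f]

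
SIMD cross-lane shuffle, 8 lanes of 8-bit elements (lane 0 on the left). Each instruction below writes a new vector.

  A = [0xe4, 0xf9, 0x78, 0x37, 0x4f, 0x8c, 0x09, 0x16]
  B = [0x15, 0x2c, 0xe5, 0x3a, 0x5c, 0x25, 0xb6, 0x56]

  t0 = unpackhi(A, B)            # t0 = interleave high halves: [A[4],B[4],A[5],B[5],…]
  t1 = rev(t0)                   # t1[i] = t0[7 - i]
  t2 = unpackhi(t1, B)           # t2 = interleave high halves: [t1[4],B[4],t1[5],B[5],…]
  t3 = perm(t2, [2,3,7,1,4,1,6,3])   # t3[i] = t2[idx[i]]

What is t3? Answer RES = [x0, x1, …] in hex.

RES = [0x8c, 0x25, 0x56, 0x5c, 0x5c, 0x5c, 0x4f, 0x25]

  t0: 4f 5c 8c 25 09 b6 16 56
  t1: 56 16 b6 09 25 8c 5c 4f
  t2: 25 5c 8c 25 5c b6 4f 56
  t3: 8c 25 56 5c 5c 5c 4f 25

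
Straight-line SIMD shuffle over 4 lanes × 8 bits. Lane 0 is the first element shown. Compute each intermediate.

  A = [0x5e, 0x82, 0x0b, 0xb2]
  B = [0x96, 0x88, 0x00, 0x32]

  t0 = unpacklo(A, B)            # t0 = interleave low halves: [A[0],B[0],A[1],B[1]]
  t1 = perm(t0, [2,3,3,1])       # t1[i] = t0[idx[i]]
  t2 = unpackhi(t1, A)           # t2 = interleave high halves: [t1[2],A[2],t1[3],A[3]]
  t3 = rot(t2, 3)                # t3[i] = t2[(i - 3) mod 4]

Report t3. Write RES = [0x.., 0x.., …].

t0 = [0x5e, 0x96, 0x82, 0x88]
t1 = [0x82, 0x88, 0x88, 0x96]
t2 = [0x88, 0x0b, 0x96, 0xb2]
t3 = [0x0b, 0x96, 0xb2, 0x88]

RES = [0x0b, 0x96, 0xb2, 0x88]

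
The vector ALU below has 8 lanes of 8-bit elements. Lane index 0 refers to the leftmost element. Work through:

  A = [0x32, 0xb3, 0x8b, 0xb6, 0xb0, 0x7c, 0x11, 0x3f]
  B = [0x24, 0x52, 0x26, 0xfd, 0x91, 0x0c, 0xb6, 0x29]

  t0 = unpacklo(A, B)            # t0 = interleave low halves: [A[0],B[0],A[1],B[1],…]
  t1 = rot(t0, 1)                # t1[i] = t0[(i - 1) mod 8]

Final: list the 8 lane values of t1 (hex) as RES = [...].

RES = [ 0xfd  0x32  0x24  0xb3  0x52  0x8b  0x26  0xb6 ]

  t0: 32 24 b3 52 8b 26 b6 fd
  t1: fd 32 24 b3 52 8b 26 b6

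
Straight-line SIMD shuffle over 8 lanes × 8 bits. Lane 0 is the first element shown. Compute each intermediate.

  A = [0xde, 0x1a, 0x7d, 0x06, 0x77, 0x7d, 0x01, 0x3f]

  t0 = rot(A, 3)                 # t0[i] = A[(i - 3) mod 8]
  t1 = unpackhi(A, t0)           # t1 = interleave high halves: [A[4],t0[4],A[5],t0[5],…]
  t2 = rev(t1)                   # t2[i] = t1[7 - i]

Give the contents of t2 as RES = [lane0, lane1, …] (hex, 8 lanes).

RES = [0x77, 0x3f, 0x06, 0x01, 0x7d, 0x7d, 0x1a, 0x77]

  t0: 7d 01 3f de 1a 7d 06 77
  t1: 77 1a 7d 7d 01 06 3f 77
  t2: 77 3f 06 01 7d 7d 1a 77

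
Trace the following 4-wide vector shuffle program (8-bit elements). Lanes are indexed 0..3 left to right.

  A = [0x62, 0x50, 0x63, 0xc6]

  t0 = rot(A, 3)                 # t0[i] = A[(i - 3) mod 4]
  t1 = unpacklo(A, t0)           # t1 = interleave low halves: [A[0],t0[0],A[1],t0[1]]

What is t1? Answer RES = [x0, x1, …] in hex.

t0 = [0x50, 0x63, 0xc6, 0x62]
t1 = [0x62, 0x50, 0x50, 0x63]

RES = [0x62, 0x50, 0x50, 0x63]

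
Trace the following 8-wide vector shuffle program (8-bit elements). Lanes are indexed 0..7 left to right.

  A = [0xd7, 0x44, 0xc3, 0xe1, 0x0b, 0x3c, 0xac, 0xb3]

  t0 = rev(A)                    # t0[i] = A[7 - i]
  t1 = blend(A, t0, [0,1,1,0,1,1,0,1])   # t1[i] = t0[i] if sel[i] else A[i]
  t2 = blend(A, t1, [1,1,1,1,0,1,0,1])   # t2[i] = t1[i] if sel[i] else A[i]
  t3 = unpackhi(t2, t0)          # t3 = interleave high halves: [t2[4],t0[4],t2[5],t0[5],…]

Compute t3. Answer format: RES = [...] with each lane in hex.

RES = [ 0x0b  0xe1  0xc3  0xc3  0xac  0x44  0xd7  0xd7 ]

t0 = [0xb3, 0xac, 0x3c, 0x0b, 0xe1, 0xc3, 0x44, 0xd7]
t1 = [0xd7, 0xac, 0x3c, 0xe1, 0xe1, 0xc3, 0xac, 0xd7]
t2 = [0xd7, 0xac, 0x3c, 0xe1, 0x0b, 0xc3, 0xac, 0xd7]
t3 = [0x0b, 0xe1, 0xc3, 0xc3, 0xac, 0x44, 0xd7, 0xd7]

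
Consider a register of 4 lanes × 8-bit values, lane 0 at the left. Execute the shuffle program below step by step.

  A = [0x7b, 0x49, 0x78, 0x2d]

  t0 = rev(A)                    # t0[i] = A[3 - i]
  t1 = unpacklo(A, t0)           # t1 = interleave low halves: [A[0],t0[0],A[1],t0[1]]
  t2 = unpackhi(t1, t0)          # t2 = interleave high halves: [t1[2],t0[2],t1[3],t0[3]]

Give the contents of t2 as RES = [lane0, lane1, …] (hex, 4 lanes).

t0 = [0x2d, 0x78, 0x49, 0x7b]
t1 = [0x7b, 0x2d, 0x49, 0x78]
t2 = [0x49, 0x49, 0x78, 0x7b]

RES = [0x49, 0x49, 0x78, 0x7b]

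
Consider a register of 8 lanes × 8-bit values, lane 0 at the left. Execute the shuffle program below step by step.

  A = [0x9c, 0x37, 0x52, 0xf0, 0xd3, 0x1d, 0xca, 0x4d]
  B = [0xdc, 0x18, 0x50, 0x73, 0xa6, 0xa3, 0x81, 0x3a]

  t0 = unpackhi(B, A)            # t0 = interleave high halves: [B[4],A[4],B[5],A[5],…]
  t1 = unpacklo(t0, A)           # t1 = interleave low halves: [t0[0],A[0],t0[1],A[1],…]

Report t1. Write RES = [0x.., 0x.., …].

  t0: a6 d3 a3 1d 81 ca 3a 4d
  t1: a6 9c d3 37 a3 52 1d f0

RES = [ 0xa6  0x9c  0xd3  0x37  0xa3  0x52  0x1d  0xf0 ]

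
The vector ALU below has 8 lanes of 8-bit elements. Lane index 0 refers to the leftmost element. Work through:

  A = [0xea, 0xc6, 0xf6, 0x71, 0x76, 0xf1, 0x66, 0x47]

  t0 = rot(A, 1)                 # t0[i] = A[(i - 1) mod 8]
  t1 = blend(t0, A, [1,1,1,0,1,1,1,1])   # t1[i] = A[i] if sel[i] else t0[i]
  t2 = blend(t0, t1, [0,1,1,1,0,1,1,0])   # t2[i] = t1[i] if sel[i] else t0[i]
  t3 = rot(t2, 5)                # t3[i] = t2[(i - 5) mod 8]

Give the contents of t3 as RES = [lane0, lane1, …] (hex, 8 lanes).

RES = [0xf6, 0x71, 0xf1, 0x66, 0x66, 0x47, 0xc6, 0xf6]

t0 = [0x47, 0xea, 0xc6, 0xf6, 0x71, 0x76, 0xf1, 0x66]
t1 = [0xea, 0xc6, 0xf6, 0xf6, 0x76, 0xf1, 0x66, 0x47]
t2 = [0x47, 0xc6, 0xf6, 0xf6, 0x71, 0xf1, 0x66, 0x66]
t3 = [0xf6, 0x71, 0xf1, 0x66, 0x66, 0x47, 0xc6, 0xf6]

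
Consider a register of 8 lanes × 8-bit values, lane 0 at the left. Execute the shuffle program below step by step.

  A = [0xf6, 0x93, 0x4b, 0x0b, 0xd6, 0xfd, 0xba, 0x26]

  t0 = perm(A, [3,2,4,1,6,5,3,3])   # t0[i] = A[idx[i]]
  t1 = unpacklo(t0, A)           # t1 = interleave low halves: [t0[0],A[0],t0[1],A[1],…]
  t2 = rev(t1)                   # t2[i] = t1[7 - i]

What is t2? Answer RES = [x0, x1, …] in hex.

→ t0 |0b|4b|d6|93|ba|fd|0b|0b|
→ t1 |0b|f6|4b|93|d6|4b|93|0b|
→ t2 |0b|93|4b|d6|93|4b|f6|0b|

RES = [ 0x0b  0x93  0x4b  0xd6  0x93  0x4b  0xf6  0x0b ]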